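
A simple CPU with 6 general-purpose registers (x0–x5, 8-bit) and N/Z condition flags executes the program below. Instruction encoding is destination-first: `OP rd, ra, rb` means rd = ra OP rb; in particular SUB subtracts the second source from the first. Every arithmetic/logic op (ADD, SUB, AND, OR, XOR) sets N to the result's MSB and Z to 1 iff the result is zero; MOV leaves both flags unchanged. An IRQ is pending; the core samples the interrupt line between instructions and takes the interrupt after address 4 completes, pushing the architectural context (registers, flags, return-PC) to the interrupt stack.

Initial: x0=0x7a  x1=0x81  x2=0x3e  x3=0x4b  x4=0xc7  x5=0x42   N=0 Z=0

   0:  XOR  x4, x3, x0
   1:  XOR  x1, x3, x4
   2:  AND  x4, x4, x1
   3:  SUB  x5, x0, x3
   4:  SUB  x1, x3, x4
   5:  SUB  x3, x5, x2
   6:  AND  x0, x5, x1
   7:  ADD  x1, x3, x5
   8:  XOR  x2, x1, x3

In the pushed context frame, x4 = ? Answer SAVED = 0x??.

after  0: x0=0x7a x1=0x81 x2=0x3e x3=0x4b x4=0x31 x5=0x42  N=0 Z=0
after  1: x0=0x7a x1=0x7a x2=0x3e x3=0x4b x4=0x31 x5=0x42  N=0 Z=0
after  2: x0=0x7a x1=0x7a x2=0x3e x3=0x4b x4=0x30 x5=0x42  N=0 Z=0
after  3: x0=0x7a x1=0x7a x2=0x3e x3=0x4b x4=0x30 x5=0x2f  N=0 Z=0
after  4: x0=0x7a x1=0x1b x2=0x3e x3=0x4b x4=0x30 x5=0x2f  N=0 Z=0
-- IRQ taken; context saved, return-PC = 5 --

SAVED = 0x30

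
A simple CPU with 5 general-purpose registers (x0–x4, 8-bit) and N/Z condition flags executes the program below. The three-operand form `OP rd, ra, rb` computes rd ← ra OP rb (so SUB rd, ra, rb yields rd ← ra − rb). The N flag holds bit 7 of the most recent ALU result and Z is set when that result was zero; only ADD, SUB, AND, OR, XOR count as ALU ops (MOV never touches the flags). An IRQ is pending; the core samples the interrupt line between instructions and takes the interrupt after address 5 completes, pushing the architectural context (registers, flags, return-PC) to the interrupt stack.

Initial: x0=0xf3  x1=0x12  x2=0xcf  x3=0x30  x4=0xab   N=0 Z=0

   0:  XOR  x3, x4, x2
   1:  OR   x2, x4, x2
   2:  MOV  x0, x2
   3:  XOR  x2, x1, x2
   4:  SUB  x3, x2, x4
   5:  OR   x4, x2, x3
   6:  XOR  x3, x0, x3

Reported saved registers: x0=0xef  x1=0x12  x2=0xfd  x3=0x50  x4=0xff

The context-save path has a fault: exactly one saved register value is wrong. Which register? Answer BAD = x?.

after  0: x0=0xf3 x1=0x12 x2=0xcf x3=0x64 x4=0xab  N=0 Z=0
after  1: x0=0xf3 x1=0x12 x2=0xef x3=0x64 x4=0xab  N=1 Z=0
after  2: x0=0xef x1=0x12 x2=0xef x3=0x64 x4=0xab  N=1 Z=0
after  3: x0=0xef x1=0x12 x2=0xfd x3=0x64 x4=0xab  N=1 Z=0
after  4: x0=0xef x1=0x12 x2=0xfd x3=0x52 x4=0xab  N=0 Z=0
after  5: x0=0xef x1=0x12 x2=0xfd x3=0x52 x4=0xff  N=1 Z=0
-- IRQ taken; context saved, return-PC = 6 --
mismatch: x3: reported 0x50 vs actual 0x52

BAD = x3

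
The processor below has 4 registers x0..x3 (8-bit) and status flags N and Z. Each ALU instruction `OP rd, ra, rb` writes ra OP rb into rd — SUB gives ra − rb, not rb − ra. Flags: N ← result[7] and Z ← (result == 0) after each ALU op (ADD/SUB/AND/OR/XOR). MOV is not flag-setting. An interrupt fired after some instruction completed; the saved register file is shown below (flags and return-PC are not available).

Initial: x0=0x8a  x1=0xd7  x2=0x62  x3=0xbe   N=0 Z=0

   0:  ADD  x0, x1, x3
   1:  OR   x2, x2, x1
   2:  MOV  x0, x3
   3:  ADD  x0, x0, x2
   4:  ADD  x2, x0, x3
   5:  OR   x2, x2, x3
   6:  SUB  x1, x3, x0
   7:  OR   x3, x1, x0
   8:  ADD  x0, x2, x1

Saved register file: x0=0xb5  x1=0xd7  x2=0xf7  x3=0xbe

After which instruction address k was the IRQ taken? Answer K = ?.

K = 3

after  0: x0=0x95 x1=0xd7 x2=0x62 x3=0xbe  N=1 Z=0
after  1: x0=0x95 x1=0xd7 x2=0xf7 x3=0xbe  N=1 Z=0
after  2: x0=0xbe x1=0xd7 x2=0xf7 x3=0xbe  N=1 Z=0
after  3: x0=0xb5 x1=0xd7 x2=0xf7 x3=0xbe  N=1 Z=0
-- IRQ taken; context saved, return-PC = 4 --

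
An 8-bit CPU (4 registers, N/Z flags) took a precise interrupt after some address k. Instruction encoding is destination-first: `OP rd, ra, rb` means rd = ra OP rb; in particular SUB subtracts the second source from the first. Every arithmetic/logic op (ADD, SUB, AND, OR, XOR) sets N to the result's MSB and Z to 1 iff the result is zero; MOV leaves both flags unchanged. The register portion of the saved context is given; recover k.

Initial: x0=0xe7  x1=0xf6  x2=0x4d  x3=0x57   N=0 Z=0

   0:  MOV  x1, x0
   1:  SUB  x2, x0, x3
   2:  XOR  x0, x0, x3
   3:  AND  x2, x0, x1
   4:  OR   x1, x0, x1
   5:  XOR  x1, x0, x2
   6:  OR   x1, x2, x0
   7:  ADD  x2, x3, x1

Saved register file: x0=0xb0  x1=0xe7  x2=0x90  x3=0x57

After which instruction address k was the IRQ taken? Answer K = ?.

K = 2

after  0: x0=0xe7 x1=0xe7 x2=0x4d x3=0x57  N=0 Z=0
after  1: x0=0xe7 x1=0xe7 x2=0x90 x3=0x57  N=1 Z=0
after  2: x0=0xb0 x1=0xe7 x2=0x90 x3=0x57  N=1 Z=0
-- IRQ taken; context saved, return-PC = 3 --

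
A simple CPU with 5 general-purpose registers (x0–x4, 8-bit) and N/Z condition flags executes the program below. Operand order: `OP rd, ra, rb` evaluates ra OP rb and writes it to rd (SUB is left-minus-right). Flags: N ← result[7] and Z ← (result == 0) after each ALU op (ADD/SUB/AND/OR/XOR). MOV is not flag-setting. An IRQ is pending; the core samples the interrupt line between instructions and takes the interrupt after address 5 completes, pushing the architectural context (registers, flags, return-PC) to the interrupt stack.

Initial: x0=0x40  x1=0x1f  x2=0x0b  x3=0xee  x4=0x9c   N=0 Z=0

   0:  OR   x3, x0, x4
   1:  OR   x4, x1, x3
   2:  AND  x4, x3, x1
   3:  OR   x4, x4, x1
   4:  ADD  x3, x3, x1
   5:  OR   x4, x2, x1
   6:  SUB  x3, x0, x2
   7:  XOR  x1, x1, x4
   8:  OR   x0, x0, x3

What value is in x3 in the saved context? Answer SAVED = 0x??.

SAVED = 0xfb

after  0: x0=0x40 x1=0x1f x2=0x0b x3=0xdc x4=0x9c  N=1 Z=0
after  1: x0=0x40 x1=0x1f x2=0x0b x3=0xdc x4=0xdf  N=1 Z=0
after  2: x0=0x40 x1=0x1f x2=0x0b x3=0xdc x4=0x1c  N=0 Z=0
after  3: x0=0x40 x1=0x1f x2=0x0b x3=0xdc x4=0x1f  N=0 Z=0
after  4: x0=0x40 x1=0x1f x2=0x0b x3=0xfb x4=0x1f  N=1 Z=0
after  5: x0=0x40 x1=0x1f x2=0x0b x3=0xfb x4=0x1f  N=0 Z=0
-- IRQ taken; context saved, return-PC = 6 --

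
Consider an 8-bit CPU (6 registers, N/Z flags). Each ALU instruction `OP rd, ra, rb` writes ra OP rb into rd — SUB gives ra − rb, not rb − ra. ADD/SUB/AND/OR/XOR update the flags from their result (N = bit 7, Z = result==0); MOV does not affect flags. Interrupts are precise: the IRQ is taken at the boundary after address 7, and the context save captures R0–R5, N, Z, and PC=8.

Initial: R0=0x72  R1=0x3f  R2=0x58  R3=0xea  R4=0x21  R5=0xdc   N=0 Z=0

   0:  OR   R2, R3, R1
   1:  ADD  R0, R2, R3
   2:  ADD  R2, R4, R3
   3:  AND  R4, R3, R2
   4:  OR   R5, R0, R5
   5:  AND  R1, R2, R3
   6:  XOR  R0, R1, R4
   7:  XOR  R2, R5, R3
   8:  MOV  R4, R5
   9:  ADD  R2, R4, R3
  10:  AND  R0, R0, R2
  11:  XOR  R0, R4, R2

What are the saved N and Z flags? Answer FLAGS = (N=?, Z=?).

FLAGS = (N=0, Z=0)

after  0: R0=0x72 R1=0x3f R2=0xff R3=0xea R4=0x21 R5=0xdc  N=1 Z=0
after  1: R0=0xe9 R1=0x3f R2=0xff R3=0xea R4=0x21 R5=0xdc  N=1 Z=0
after  2: R0=0xe9 R1=0x3f R2=0x0b R3=0xea R4=0x21 R5=0xdc  N=0 Z=0
after  3: R0=0xe9 R1=0x3f R2=0x0b R3=0xea R4=0x0a R5=0xdc  N=0 Z=0
after  4: R0=0xe9 R1=0x3f R2=0x0b R3=0xea R4=0x0a R5=0xfd  N=1 Z=0
after  5: R0=0xe9 R1=0x0a R2=0x0b R3=0xea R4=0x0a R5=0xfd  N=0 Z=0
after  6: R0=0x00 R1=0x0a R2=0x0b R3=0xea R4=0x0a R5=0xfd  N=0 Z=1
after  7: R0=0x00 R1=0x0a R2=0x17 R3=0xea R4=0x0a R5=0xfd  N=0 Z=0
-- IRQ taken; context saved, return-PC = 8 --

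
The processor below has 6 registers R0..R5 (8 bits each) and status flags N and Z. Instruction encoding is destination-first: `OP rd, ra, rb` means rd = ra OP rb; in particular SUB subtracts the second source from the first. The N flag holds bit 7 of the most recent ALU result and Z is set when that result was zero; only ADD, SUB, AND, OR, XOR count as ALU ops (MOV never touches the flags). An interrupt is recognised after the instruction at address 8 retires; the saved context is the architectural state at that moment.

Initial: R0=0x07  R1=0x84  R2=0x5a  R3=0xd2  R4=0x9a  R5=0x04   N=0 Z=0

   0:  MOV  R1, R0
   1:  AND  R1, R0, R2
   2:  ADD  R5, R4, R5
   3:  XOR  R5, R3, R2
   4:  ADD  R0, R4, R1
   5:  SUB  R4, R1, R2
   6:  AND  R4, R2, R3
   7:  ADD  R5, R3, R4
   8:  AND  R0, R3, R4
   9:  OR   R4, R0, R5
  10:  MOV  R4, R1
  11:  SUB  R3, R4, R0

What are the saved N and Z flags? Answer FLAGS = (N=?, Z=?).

FLAGS = (N=0, Z=0)

after  0: R0=0x07 R1=0x07 R2=0x5a R3=0xd2 R4=0x9a R5=0x04  N=0 Z=0
after  1: R0=0x07 R1=0x02 R2=0x5a R3=0xd2 R4=0x9a R5=0x04  N=0 Z=0
after  2: R0=0x07 R1=0x02 R2=0x5a R3=0xd2 R4=0x9a R5=0x9e  N=1 Z=0
after  3: R0=0x07 R1=0x02 R2=0x5a R3=0xd2 R4=0x9a R5=0x88  N=1 Z=0
after  4: R0=0x9c R1=0x02 R2=0x5a R3=0xd2 R4=0x9a R5=0x88  N=1 Z=0
after  5: R0=0x9c R1=0x02 R2=0x5a R3=0xd2 R4=0xa8 R5=0x88  N=1 Z=0
after  6: R0=0x9c R1=0x02 R2=0x5a R3=0xd2 R4=0x52 R5=0x88  N=0 Z=0
after  7: R0=0x9c R1=0x02 R2=0x5a R3=0xd2 R4=0x52 R5=0x24  N=0 Z=0
after  8: R0=0x52 R1=0x02 R2=0x5a R3=0xd2 R4=0x52 R5=0x24  N=0 Z=0
-- IRQ taken; context saved, return-PC = 9 --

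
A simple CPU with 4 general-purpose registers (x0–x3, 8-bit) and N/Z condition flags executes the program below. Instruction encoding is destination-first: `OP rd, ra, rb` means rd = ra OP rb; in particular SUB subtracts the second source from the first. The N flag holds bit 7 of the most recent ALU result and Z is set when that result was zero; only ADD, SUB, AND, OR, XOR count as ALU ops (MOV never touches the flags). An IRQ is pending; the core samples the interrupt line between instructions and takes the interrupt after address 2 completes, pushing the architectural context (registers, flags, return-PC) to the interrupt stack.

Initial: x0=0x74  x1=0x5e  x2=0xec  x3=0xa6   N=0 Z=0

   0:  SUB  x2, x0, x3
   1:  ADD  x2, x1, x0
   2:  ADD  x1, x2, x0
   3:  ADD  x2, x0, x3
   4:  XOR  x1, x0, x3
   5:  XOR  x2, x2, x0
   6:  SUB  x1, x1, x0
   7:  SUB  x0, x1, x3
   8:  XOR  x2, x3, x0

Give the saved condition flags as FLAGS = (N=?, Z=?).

after  0: x0=0x74 x1=0x5e x2=0xce x3=0xa6  N=1 Z=0
after  1: x0=0x74 x1=0x5e x2=0xd2 x3=0xa6  N=1 Z=0
after  2: x0=0x74 x1=0x46 x2=0xd2 x3=0xa6  N=0 Z=0
-- IRQ taken; context saved, return-PC = 3 --

FLAGS = (N=0, Z=0)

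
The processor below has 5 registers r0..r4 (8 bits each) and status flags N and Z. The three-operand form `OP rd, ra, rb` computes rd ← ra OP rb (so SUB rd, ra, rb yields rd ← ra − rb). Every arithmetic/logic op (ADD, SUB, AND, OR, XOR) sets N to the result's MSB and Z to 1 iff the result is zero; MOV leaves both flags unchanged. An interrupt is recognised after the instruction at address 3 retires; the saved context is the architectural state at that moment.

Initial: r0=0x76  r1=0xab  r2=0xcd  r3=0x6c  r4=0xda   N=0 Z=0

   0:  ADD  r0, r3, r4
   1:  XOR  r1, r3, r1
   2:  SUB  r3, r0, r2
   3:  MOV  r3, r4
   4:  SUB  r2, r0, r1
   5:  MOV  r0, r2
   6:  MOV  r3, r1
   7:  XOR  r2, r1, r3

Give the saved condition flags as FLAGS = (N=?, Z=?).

FLAGS = (N=0, Z=0)

after  0: r0=0x46 r1=0xab r2=0xcd r3=0x6c r4=0xda  N=0 Z=0
after  1: r0=0x46 r1=0xc7 r2=0xcd r3=0x6c r4=0xda  N=1 Z=0
after  2: r0=0x46 r1=0xc7 r2=0xcd r3=0x79 r4=0xda  N=0 Z=0
after  3: r0=0x46 r1=0xc7 r2=0xcd r3=0xda r4=0xda  N=0 Z=0
-- IRQ taken; context saved, return-PC = 4 --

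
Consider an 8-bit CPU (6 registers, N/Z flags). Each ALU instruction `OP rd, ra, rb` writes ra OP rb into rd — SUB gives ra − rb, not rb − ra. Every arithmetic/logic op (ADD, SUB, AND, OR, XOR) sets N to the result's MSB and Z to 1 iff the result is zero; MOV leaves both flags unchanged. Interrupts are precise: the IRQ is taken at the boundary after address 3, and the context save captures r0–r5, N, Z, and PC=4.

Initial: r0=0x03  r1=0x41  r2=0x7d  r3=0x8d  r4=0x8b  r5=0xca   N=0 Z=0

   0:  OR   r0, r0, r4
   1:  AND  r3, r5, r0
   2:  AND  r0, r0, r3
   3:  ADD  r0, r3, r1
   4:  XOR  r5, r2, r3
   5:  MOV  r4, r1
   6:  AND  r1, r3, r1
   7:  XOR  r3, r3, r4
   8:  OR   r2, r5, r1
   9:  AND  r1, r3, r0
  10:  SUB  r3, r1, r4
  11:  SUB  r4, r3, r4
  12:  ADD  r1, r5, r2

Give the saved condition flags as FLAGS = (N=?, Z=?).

after  0: r0=0x8b r1=0x41 r2=0x7d r3=0x8d r4=0x8b r5=0xca  N=1 Z=0
after  1: r0=0x8b r1=0x41 r2=0x7d r3=0x8a r4=0x8b r5=0xca  N=1 Z=0
after  2: r0=0x8a r1=0x41 r2=0x7d r3=0x8a r4=0x8b r5=0xca  N=1 Z=0
after  3: r0=0xcb r1=0x41 r2=0x7d r3=0x8a r4=0x8b r5=0xca  N=1 Z=0
-- IRQ taken; context saved, return-PC = 4 --

FLAGS = (N=1, Z=0)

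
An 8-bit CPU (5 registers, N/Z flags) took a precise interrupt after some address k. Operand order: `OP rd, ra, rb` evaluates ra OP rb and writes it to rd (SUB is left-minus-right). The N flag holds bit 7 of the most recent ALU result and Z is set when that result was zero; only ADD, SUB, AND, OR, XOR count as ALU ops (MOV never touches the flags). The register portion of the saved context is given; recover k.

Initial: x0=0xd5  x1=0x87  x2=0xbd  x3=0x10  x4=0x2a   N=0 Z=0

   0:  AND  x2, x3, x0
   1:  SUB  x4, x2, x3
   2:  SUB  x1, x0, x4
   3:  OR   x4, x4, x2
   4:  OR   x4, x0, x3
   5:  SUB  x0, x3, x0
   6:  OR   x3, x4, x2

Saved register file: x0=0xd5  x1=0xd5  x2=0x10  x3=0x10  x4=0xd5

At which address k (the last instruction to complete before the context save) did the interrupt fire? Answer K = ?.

K = 4

after  0: x0=0xd5 x1=0x87 x2=0x10 x3=0x10 x4=0x2a  N=0 Z=0
after  1: x0=0xd5 x1=0x87 x2=0x10 x3=0x10 x4=0x00  N=0 Z=1
after  2: x0=0xd5 x1=0xd5 x2=0x10 x3=0x10 x4=0x00  N=1 Z=0
after  3: x0=0xd5 x1=0xd5 x2=0x10 x3=0x10 x4=0x10  N=0 Z=0
after  4: x0=0xd5 x1=0xd5 x2=0x10 x3=0x10 x4=0xd5  N=1 Z=0
-- IRQ taken; context saved, return-PC = 5 --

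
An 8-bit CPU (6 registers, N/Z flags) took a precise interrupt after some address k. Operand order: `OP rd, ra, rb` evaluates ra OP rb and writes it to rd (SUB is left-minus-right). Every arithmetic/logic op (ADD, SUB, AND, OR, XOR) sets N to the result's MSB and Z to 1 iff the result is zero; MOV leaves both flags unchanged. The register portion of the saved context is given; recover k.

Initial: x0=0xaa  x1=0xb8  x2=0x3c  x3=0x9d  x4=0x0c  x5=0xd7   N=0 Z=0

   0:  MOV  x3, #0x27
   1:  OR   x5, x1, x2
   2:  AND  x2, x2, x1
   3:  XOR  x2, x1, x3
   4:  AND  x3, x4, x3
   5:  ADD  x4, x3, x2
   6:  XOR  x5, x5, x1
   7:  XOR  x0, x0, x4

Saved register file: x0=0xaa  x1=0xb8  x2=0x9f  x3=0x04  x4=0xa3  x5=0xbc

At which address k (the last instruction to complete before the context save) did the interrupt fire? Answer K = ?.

K = 5

after  0: x0=0xaa x1=0xb8 x2=0x3c x3=0x27 x4=0x0c x5=0xd7  N=0 Z=0
after  1: x0=0xaa x1=0xb8 x2=0x3c x3=0x27 x4=0x0c x5=0xbc  N=1 Z=0
after  2: x0=0xaa x1=0xb8 x2=0x38 x3=0x27 x4=0x0c x5=0xbc  N=0 Z=0
after  3: x0=0xaa x1=0xb8 x2=0x9f x3=0x27 x4=0x0c x5=0xbc  N=1 Z=0
after  4: x0=0xaa x1=0xb8 x2=0x9f x3=0x04 x4=0x0c x5=0xbc  N=0 Z=0
after  5: x0=0xaa x1=0xb8 x2=0x9f x3=0x04 x4=0xa3 x5=0xbc  N=1 Z=0
-- IRQ taken; context saved, return-PC = 6 --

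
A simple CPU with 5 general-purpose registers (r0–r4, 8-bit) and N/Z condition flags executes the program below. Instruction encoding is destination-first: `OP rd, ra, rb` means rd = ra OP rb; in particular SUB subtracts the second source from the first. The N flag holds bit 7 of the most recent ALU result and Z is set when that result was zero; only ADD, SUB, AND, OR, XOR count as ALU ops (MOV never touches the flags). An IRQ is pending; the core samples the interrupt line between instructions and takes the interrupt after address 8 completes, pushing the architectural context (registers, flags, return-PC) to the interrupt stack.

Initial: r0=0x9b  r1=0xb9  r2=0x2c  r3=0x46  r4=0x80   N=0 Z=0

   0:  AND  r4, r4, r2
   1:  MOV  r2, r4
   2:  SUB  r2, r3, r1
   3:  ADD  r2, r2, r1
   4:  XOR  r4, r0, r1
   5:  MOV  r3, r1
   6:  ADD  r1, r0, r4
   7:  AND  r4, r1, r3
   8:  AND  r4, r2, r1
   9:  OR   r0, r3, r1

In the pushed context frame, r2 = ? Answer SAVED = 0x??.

after  0: r0=0x9b r1=0xb9 r2=0x2c r3=0x46 r4=0x00  N=0 Z=1
after  1: r0=0x9b r1=0xb9 r2=0x00 r3=0x46 r4=0x00  N=0 Z=1
after  2: r0=0x9b r1=0xb9 r2=0x8d r3=0x46 r4=0x00  N=1 Z=0
after  3: r0=0x9b r1=0xb9 r2=0x46 r3=0x46 r4=0x00  N=0 Z=0
after  4: r0=0x9b r1=0xb9 r2=0x46 r3=0x46 r4=0x22  N=0 Z=0
after  5: r0=0x9b r1=0xb9 r2=0x46 r3=0xb9 r4=0x22  N=0 Z=0
after  6: r0=0x9b r1=0xbd r2=0x46 r3=0xb9 r4=0x22  N=1 Z=0
after  7: r0=0x9b r1=0xbd r2=0x46 r3=0xb9 r4=0xb9  N=1 Z=0
after  8: r0=0x9b r1=0xbd r2=0x46 r3=0xb9 r4=0x04  N=0 Z=0
-- IRQ taken; context saved, return-PC = 9 --

SAVED = 0x46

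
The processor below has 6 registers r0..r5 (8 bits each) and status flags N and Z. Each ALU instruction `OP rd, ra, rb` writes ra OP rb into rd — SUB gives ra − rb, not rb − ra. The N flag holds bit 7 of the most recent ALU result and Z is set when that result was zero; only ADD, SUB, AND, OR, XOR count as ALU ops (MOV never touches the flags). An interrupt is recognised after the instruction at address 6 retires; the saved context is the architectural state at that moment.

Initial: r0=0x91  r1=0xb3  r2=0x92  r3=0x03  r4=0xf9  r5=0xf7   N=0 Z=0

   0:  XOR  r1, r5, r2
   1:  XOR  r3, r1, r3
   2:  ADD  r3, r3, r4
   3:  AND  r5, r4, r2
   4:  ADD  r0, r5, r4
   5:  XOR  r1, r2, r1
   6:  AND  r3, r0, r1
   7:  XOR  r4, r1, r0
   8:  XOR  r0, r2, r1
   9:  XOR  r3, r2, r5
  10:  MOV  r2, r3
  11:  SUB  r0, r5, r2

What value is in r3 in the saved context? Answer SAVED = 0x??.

SAVED = 0x81

after  0: r0=0x91 r1=0x65 r2=0x92 r3=0x03 r4=0xf9 r5=0xf7  N=0 Z=0
after  1: r0=0x91 r1=0x65 r2=0x92 r3=0x66 r4=0xf9 r5=0xf7  N=0 Z=0
after  2: r0=0x91 r1=0x65 r2=0x92 r3=0x5f r4=0xf9 r5=0xf7  N=0 Z=0
after  3: r0=0x91 r1=0x65 r2=0x92 r3=0x5f r4=0xf9 r5=0x90  N=1 Z=0
after  4: r0=0x89 r1=0x65 r2=0x92 r3=0x5f r4=0xf9 r5=0x90  N=1 Z=0
after  5: r0=0x89 r1=0xf7 r2=0x92 r3=0x5f r4=0xf9 r5=0x90  N=1 Z=0
after  6: r0=0x89 r1=0xf7 r2=0x92 r3=0x81 r4=0xf9 r5=0x90  N=1 Z=0
-- IRQ taken; context saved, return-PC = 7 --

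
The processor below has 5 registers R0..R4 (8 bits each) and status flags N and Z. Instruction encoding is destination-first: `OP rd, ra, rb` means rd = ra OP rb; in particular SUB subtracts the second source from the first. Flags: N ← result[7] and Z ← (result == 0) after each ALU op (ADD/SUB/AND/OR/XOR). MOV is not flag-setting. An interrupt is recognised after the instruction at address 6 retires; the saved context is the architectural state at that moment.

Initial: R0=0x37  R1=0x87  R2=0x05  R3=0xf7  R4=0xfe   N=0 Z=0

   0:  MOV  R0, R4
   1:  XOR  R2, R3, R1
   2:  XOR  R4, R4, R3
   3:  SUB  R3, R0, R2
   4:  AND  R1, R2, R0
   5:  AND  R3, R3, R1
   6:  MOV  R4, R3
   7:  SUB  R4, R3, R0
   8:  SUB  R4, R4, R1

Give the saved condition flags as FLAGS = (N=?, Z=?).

after  0: R0=0xfe R1=0x87 R2=0x05 R3=0xf7 R4=0xfe  N=0 Z=0
after  1: R0=0xfe R1=0x87 R2=0x70 R3=0xf7 R4=0xfe  N=0 Z=0
after  2: R0=0xfe R1=0x87 R2=0x70 R3=0xf7 R4=0x09  N=0 Z=0
after  3: R0=0xfe R1=0x87 R2=0x70 R3=0x8e R4=0x09  N=1 Z=0
after  4: R0=0xfe R1=0x70 R2=0x70 R3=0x8e R4=0x09  N=0 Z=0
after  5: R0=0xfe R1=0x70 R2=0x70 R3=0x00 R4=0x09  N=0 Z=1
after  6: R0=0xfe R1=0x70 R2=0x70 R3=0x00 R4=0x00  N=0 Z=1
-- IRQ taken; context saved, return-PC = 7 --

FLAGS = (N=0, Z=1)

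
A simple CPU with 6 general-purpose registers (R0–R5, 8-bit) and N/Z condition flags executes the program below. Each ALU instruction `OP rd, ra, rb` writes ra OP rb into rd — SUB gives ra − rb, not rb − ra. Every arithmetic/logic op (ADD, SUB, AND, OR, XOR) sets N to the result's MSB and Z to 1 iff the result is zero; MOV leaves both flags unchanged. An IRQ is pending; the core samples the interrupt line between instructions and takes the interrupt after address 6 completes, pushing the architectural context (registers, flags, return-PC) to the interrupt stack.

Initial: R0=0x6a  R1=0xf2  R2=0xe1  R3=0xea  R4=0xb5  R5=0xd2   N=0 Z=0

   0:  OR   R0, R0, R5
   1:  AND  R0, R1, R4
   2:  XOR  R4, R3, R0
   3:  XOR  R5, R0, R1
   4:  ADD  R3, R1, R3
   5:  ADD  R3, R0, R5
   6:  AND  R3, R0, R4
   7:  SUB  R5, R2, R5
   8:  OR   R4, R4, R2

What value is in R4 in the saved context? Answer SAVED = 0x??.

after  0: R0=0xfa R1=0xf2 R2=0xe1 R3=0xea R4=0xb5 R5=0xd2  N=1 Z=0
after  1: R0=0xb0 R1=0xf2 R2=0xe1 R3=0xea R4=0xb5 R5=0xd2  N=1 Z=0
after  2: R0=0xb0 R1=0xf2 R2=0xe1 R3=0xea R4=0x5a R5=0xd2  N=0 Z=0
after  3: R0=0xb0 R1=0xf2 R2=0xe1 R3=0xea R4=0x5a R5=0x42  N=0 Z=0
after  4: R0=0xb0 R1=0xf2 R2=0xe1 R3=0xdc R4=0x5a R5=0x42  N=1 Z=0
after  5: R0=0xb0 R1=0xf2 R2=0xe1 R3=0xf2 R4=0x5a R5=0x42  N=1 Z=0
after  6: R0=0xb0 R1=0xf2 R2=0xe1 R3=0x10 R4=0x5a R5=0x42  N=0 Z=0
-- IRQ taken; context saved, return-PC = 7 --

SAVED = 0x5a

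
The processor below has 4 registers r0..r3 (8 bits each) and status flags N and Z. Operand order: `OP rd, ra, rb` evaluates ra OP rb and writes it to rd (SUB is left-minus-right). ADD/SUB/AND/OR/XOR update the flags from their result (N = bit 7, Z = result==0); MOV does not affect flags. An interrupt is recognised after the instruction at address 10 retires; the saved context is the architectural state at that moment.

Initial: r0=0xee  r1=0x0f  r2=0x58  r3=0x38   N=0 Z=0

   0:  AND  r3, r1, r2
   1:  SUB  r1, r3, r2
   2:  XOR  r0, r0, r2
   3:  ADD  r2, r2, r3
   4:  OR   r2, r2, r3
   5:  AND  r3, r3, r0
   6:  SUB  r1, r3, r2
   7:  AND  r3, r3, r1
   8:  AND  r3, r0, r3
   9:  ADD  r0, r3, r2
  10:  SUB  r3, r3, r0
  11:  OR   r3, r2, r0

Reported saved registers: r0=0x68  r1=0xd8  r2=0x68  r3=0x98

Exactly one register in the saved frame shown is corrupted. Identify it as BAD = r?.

after  0: r0=0xee r1=0x0f r2=0x58 r3=0x08  N=0 Z=0
after  1: r0=0xee r1=0xb0 r2=0x58 r3=0x08  N=1 Z=0
after  2: r0=0xb6 r1=0xb0 r2=0x58 r3=0x08  N=1 Z=0
after  3: r0=0xb6 r1=0xb0 r2=0x60 r3=0x08  N=0 Z=0
after  4: r0=0xb6 r1=0xb0 r2=0x68 r3=0x08  N=0 Z=0
after  5: r0=0xb6 r1=0xb0 r2=0x68 r3=0x00  N=0 Z=1
after  6: r0=0xb6 r1=0x98 r2=0x68 r3=0x00  N=1 Z=0
after  7: r0=0xb6 r1=0x98 r2=0x68 r3=0x00  N=0 Z=1
after  8: r0=0xb6 r1=0x98 r2=0x68 r3=0x00  N=0 Z=1
after  9: r0=0x68 r1=0x98 r2=0x68 r3=0x00  N=0 Z=0
after 10: r0=0x68 r1=0x98 r2=0x68 r3=0x98  N=1 Z=0
-- IRQ taken; context saved, return-PC = 11 --
mismatch: r1: reported 0xd8 vs actual 0x98

BAD = r1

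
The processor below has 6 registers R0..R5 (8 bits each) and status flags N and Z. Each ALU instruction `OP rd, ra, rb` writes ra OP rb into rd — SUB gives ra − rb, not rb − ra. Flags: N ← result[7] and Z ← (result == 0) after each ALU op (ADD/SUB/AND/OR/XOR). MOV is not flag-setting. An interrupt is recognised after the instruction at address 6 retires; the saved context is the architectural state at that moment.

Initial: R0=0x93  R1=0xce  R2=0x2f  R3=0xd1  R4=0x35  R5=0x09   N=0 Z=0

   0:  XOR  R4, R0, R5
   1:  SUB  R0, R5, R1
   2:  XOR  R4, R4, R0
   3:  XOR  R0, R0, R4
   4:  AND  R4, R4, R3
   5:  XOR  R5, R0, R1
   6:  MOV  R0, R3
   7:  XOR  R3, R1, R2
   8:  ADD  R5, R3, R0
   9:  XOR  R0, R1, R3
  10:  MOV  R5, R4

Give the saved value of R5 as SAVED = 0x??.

after  0: R0=0x93 R1=0xce R2=0x2f R3=0xd1 R4=0x9a R5=0x09  N=1 Z=0
after  1: R0=0x3b R1=0xce R2=0x2f R3=0xd1 R4=0x9a R5=0x09  N=0 Z=0
after  2: R0=0x3b R1=0xce R2=0x2f R3=0xd1 R4=0xa1 R5=0x09  N=1 Z=0
after  3: R0=0x9a R1=0xce R2=0x2f R3=0xd1 R4=0xa1 R5=0x09  N=1 Z=0
after  4: R0=0x9a R1=0xce R2=0x2f R3=0xd1 R4=0x81 R5=0x09  N=1 Z=0
after  5: R0=0x9a R1=0xce R2=0x2f R3=0xd1 R4=0x81 R5=0x54  N=0 Z=0
after  6: R0=0xd1 R1=0xce R2=0x2f R3=0xd1 R4=0x81 R5=0x54  N=0 Z=0
-- IRQ taken; context saved, return-PC = 7 --

SAVED = 0x54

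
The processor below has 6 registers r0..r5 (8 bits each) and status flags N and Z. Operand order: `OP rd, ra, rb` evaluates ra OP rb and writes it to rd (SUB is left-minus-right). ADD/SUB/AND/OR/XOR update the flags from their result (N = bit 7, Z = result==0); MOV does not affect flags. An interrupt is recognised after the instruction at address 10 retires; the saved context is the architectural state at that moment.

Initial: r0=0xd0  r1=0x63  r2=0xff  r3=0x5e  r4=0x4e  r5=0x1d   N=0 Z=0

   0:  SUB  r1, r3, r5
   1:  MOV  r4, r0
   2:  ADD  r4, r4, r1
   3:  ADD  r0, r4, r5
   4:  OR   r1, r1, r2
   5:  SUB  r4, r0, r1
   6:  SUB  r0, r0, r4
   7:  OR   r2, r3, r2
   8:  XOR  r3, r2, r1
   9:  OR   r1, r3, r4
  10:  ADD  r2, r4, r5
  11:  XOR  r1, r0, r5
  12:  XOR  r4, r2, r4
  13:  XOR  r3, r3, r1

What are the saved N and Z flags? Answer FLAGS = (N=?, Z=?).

FLAGS = (N=0, Z=0)

after  0: r0=0xd0 r1=0x41 r2=0xff r3=0x5e r4=0x4e r5=0x1d  N=0 Z=0
after  1: r0=0xd0 r1=0x41 r2=0xff r3=0x5e r4=0xd0 r5=0x1d  N=0 Z=0
after  2: r0=0xd0 r1=0x41 r2=0xff r3=0x5e r4=0x11 r5=0x1d  N=0 Z=0
after  3: r0=0x2e r1=0x41 r2=0xff r3=0x5e r4=0x11 r5=0x1d  N=0 Z=0
after  4: r0=0x2e r1=0xff r2=0xff r3=0x5e r4=0x11 r5=0x1d  N=1 Z=0
after  5: r0=0x2e r1=0xff r2=0xff r3=0x5e r4=0x2f r5=0x1d  N=0 Z=0
after  6: r0=0xff r1=0xff r2=0xff r3=0x5e r4=0x2f r5=0x1d  N=1 Z=0
after  7: r0=0xff r1=0xff r2=0xff r3=0x5e r4=0x2f r5=0x1d  N=1 Z=0
after  8: r0=0xff r1=0xff r2=0xff r3=0x00 r4=0x2f r5=0x1d  N=0 Z=1
after  9: r0=0xff r1=0x2f r2=0xff r3=0x00 r4=0x2f r5=0x1d  N=0 Z=0
after 10: r0=0xff r1=0x2f r2=0x4c r3=0x00 r4=0x2f r5=0x1d  N=0 Z=0
-- IRQ taken; context saved, return-PC = 11 --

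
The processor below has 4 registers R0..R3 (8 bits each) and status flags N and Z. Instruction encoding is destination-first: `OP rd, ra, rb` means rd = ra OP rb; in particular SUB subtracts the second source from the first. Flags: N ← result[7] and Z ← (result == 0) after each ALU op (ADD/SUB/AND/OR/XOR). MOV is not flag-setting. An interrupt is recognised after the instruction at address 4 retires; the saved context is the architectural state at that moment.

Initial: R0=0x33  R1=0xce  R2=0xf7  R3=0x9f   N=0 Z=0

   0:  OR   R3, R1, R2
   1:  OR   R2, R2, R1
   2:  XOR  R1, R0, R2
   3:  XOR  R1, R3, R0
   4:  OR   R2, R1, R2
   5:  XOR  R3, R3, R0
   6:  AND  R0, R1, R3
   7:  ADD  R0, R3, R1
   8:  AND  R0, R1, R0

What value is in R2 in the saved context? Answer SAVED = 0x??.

SAVED = 0xff

after  0: R0=0x33 R1=0xce R2=0xf7 R3=0xff  N=1 Z=0
after  1: R0=0x33 R1=0xce R2=0xff R3=0xff  N=1 Z=0
after  2: R0=0x33 R1=0xcc R2=0xff R3=0xff  N=1 Z=0
after  3: R0=0x33 R1=0xcc R2=0xff R3=0xff  N=1 Z=0
after  4: R0=0x33 R1=0xcc R2=0xff R3=0xff  N=1 Z=0
-- IRQ taken; context saved, return-PC = 5 --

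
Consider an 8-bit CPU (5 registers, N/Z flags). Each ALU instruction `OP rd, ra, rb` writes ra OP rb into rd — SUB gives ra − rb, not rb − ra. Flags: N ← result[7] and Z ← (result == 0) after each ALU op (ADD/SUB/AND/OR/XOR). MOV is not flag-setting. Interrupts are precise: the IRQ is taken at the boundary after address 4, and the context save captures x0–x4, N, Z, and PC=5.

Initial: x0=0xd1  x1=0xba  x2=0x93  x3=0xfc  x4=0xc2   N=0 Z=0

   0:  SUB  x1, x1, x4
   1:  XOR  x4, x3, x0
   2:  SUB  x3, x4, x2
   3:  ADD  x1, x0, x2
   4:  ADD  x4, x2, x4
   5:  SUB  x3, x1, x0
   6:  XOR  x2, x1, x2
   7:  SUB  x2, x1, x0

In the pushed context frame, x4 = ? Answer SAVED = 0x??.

after  0: x0=0xd1 x1=0xf8 x2=0x93 x3=0xfc x4=0xc2  N=1 Z=0
after  1: x0=0xd1 x1=0xf8 x2=0x93 x3=0xfc x4=0x2d  N=0 Z=0
after  2: x0=0xd1 x1=0xf8 x2=0x93 x3=0x9a x4=0x2d  N=1 Z=0
after  3: x0=0xd1 x1=0x64 x2=0x93 x3=0x9a x4=0x2d  N=0 Z=0
after  4: x0=0xd1 x1=0x64 x2=0x93 x3=0x9a x4=0xc0  N=1 Z=0
-- IRQ taken; context saved, return-PC = 5 --

SAVED = 0xc0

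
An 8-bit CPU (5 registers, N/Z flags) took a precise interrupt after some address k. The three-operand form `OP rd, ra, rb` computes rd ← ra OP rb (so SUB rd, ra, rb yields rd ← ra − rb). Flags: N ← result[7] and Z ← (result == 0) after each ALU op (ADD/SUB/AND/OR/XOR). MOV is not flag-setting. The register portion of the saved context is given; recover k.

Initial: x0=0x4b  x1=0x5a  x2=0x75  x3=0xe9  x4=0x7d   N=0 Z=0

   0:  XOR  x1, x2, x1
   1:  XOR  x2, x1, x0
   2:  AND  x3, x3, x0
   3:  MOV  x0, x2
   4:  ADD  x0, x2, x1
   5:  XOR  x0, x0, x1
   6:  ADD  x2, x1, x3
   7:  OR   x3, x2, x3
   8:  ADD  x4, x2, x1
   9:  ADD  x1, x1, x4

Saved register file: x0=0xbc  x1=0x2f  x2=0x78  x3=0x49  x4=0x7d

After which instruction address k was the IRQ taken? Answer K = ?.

after  0: x0=0x4b x1=0x2f x2=0x75 x3=0xe9 x4=0x7d  N=0 Z=0
after  1: x0=0x4b x1=0x2f x2=0x64 x3=0xe9 x4=0x7d  N=0 Z=0
after  2: x0=0x4b x1=0x2f x2=0x64 x3=0x49 x4=0x7d  N=0 Z=0
after  3: x0=0x64 x1=0x2f x2=0x64 x3=0x49 x4=0x7d  N=0 Z=0
after  4: x0=0x93 x1=0x2f x2=0x64 x3=0x49 x4=0x7d  N=1 Z=0
after  5: x0=0xbc x1=0x2f x2=0x64 x3=0x49 x4=0x7d  N=1 Z=0
after  6: x0=0xbc x1=0x2f x2=0x78 x3=0x49 x4=0x7d  N=0 Z=0
-- IRQ taken; context saved, return-PC = 7 --

K = 6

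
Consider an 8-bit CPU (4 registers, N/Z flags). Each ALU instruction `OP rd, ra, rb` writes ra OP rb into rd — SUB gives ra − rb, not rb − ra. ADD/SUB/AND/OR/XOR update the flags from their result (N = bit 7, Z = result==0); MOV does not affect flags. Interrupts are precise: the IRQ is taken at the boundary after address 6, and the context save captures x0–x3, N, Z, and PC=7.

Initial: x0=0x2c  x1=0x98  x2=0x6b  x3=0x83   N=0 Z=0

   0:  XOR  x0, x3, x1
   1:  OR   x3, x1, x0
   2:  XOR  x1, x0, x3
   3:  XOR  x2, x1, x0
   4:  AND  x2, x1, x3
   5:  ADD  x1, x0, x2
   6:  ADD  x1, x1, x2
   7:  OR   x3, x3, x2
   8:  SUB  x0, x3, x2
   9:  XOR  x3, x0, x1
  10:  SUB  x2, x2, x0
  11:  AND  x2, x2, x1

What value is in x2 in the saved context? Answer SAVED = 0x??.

SAVED = 0x80

after  0: x0=0x1b x1=0x98 x2=0x6b x3=0x83  N=0 Z=0
after  1: x0=0x1b x1=0x98 x2=0x6b x3=0x9b  N=1 Z=0
after  2: x0=0x1b x1=0x80 x2=0x6b x3=0x9b  N=1 Z=0
after  3: x0=0x1b x1=0x80 x2=0x9b x3=0x9b  N=1 Z=0
after  4: x0=0x1b x1=0x80 x2=0x80 x3=0x9b  N=1 Z=0
after  5: x0=0x1b x1=0x9b x2=0x80 x3=0x9b  N=1 Z=0
after  6: x0=0x1b x1=0x1b x2=0x80 x3=0x9b  N=0 Z=0
-- IRQ taken; context saved, return-PC = 7 --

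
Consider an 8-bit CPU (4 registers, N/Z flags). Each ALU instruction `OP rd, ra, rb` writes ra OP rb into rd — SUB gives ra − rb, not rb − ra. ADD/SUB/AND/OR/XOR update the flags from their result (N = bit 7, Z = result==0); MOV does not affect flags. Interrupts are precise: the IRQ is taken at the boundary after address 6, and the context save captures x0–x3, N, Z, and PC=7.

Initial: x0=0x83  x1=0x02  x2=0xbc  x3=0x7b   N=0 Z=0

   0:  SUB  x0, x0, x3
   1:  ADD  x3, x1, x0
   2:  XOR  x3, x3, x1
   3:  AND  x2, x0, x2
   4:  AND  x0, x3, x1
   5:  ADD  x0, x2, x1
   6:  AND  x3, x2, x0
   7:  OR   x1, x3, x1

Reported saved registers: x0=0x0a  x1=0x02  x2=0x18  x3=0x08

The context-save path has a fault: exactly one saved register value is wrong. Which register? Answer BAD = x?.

BAD = x2

after  0: x0=0x08 x1=0x02 x2=0xbc x3=0x7b  N=0 Z=0
after  1: x0=0x08 x1=0x02 x2=0xbc x3=0x0a  N=0 Z=0
after  2: x0=0x08 x1=0x02 x2=0xbc x3=0x08  N=0 Z=0
after  3: x0=0x08 x1=0x02 x2=0x08 x3=0x08  N=0 Z=0
after  4: x0=0x00 x1=0x02 x2=0x08 x3=0x08  N=0 Z=1
after  5: x0=0x0a x1=0x02 x2=0x08 x3=0x08  N=0 Z=0
after  6: x0=0x0a x1=0x02 x2=0x08 x3=0x08  N=0 Z=0
-- IRQ taken; context saved, return-PC = 7 --
mismatch: x2: reported 0x18 vs actual 0x08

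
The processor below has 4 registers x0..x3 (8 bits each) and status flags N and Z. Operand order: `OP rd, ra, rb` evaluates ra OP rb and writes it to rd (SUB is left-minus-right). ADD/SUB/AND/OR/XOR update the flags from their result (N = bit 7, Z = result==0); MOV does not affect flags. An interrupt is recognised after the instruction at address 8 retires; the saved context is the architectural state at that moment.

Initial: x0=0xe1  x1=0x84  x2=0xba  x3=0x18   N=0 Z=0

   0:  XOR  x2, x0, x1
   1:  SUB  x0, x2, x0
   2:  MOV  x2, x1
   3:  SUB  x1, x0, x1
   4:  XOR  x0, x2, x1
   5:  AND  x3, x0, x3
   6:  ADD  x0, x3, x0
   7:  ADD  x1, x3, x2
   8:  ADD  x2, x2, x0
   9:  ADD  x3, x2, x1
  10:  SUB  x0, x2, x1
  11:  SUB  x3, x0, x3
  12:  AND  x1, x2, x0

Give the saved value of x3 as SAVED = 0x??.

after  0: x0=0xe1 x1=0x84 x2=0x65 x3=0x18  N=0 Z=0
after  1: x0=0x84 x1=0x84 x2=0x65 x3=0x18  N=1 Z=0
after  2: x0=0x84 x1=0x84 x2=0x84 x3=0x18  N=1 Z=0
after  3: x0=0x84 x1=0x00 x2=0x84 x3=0x18  N=0 Z=1
after  4: x0=0x84 x1=0x00 x2=0x84 x3=0x18  N=1 Z=0
after  5: x0=0x84 x1=0x00 x2=0x84 x3=0x00  N=0 Z=1
after  6: x0=0x84 x1=0x00 x2=0x84 x3=0x00  N=1 Z=0
after  7: x0=0x84 x1=0x84 x2=0x84 x3=0x00  N=1 Z=0
after  8: x0=0x84 x1=0x84 x2=0x08 x3=0x00  N=0 Z=0
-- IRQ taken; context saved, return-PC = 9 --

SAVED = 0x00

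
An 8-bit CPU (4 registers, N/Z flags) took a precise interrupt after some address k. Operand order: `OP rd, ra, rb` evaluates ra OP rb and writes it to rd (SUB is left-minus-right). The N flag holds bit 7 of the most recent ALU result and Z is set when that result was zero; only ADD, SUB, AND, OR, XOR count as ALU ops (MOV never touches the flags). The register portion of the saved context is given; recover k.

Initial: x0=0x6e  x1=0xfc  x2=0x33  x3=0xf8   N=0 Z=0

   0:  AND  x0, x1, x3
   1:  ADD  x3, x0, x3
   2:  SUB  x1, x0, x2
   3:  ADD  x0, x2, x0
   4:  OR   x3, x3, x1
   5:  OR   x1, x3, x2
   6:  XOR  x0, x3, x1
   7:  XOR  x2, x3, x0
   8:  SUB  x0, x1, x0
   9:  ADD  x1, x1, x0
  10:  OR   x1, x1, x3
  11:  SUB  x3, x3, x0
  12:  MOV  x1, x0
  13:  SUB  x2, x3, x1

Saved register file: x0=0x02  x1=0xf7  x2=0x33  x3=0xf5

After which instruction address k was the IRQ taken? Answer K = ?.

after  0: x0=0xf8 x1=0xfc x2=0x33 x3=0xf8  N=1 Z=0
after  1: x0=0xf8 x1=0xfc x2=0x33 x3=0xf0  N=1 Z=0
after  2: x0=0xf8 x1=0xc5 x2=0x33 x3=0xf0  N=1 Z=0
after  3: x0=0x2b x1=0xc5 x2=0x33 x3=0xf0  N=0 Z=0
after  4: x0=0x2b x1=0xc5 x2=0x33 x3=0xf5  N=1 Z=0
after  5: x0=0x2b x1=0xf7 x2=0x33 x3=0xf5  N=1 Z=0
after  6: x0=0x02 x1=0xf7 x2=0x33 x3=0xf5  N=0 Z=0
-- IRQ taken; context saved, return-PC = 7 --

K = 6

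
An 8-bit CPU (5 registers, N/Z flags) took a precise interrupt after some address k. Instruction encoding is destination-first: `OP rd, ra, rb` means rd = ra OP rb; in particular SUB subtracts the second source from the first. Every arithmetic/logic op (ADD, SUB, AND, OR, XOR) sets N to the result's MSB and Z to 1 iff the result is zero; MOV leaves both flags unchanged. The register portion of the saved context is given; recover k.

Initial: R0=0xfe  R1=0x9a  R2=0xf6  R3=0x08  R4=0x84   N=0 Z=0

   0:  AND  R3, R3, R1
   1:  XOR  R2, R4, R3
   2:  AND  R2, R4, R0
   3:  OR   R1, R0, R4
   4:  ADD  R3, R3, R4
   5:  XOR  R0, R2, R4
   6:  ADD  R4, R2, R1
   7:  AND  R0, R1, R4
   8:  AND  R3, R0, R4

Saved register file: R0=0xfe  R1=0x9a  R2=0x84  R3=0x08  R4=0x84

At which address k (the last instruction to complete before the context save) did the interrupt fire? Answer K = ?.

after  0: R0=0xfe R1=0x9a R2=0xf6 R3=0x08 R4=0x84  N=0 Z=0
after  1: R0=0xfe R1=0x9a R2=0x8c R3=0x08 R4=0x84  N=1 Z=0
after  2: R0=0xfe R1=0x9a R2=0x84 R3=0x08 R4=0x84  N=1 Z=0
-- IRQ taken; context saved, return-PC = 3 --

K = 2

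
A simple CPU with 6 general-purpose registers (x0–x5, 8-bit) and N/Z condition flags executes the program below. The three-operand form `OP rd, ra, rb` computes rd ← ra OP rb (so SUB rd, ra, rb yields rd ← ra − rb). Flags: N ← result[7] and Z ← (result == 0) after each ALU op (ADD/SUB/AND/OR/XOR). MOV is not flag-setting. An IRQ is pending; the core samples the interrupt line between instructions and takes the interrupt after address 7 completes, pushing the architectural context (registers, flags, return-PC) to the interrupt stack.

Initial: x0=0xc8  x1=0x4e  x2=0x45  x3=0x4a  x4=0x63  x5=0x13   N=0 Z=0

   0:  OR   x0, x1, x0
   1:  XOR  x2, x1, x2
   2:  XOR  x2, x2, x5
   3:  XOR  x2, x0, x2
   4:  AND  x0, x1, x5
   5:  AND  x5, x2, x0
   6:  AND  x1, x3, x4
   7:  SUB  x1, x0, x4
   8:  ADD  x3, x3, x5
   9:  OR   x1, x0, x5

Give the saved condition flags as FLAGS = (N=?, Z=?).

after  0: x0=0xce x1=0x4e x2=0x45 x3=0x4a x4=0x63 x5=0x13  N=1 Z=0
after  1: x0=0xce x1=0x4e x2=0x0b x3=0x4a x4=0x63 x5=0x13  N=0 Z=0
after  2: x0=0xce x1=0x4e x2=0x18 x3=0x4a x4=0x63 x5=0x13  N=0 Z=0
after  3: x0=0xce x1=0x4e x2=0xd6 x3=0x4a x4=0x63 x5=0x13  N=1 Z=0
after  4: x0=0x02 x1=0x4e x2=0xd6 x3=0x4a x4=0x63 x5=0x13  N=0 Z=0
after  5: x0=0x02 x1=0x4e x2=0xd6 x3=0x4a x4=0x63 x5=0x02  N=0 Z=0
after  6: x0=0x02 x1=0x42 x2=0xd6 x3=0x4a x4=0x63 x5=0x02  N=0 Z=0
after  7: x0=0x02 x1=0x9f x2=0xd6 x3=0x4a x4=0x63 x5=0x02  N=1 Z=0
-- IRQ taken; context saved, return-PC = 8 --

FLAGS = (N=1, Z=0)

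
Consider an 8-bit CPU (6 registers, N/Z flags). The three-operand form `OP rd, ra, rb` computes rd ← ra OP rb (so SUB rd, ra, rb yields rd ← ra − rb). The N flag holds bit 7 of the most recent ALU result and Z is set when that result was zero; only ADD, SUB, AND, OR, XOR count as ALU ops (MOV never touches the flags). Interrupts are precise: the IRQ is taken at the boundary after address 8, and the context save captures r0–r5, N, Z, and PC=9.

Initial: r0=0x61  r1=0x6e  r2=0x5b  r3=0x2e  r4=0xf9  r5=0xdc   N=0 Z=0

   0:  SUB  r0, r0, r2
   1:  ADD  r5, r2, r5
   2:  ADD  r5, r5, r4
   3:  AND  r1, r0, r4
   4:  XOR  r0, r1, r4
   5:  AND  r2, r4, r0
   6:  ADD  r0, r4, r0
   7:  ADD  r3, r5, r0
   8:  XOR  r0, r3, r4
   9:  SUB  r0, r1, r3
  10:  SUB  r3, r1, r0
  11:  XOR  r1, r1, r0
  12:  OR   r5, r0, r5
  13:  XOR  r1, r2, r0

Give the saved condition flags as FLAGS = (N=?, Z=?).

after  0: r0=0x06 r1=0x6e r2=0x5b r3=0x2e r4=0xf9 r5=0xdc  N=0 Z=0
after  1: r0=0x06 r1=0x6e r2=0x5b r3=0x2e r4=0xf9 r5=0x37  N=0 Z=0
after  2: r0=0x06 r1=0x6e r2=0x5b r3=0x2e r4=0xf9 r5=0x30  N=0 Z=0
after  3: r0=0x06 r1=0x00 r2=0x5b r3=0x2e r4=0xf9 r5=0x30  N=0 Z=1
after  4: r0=0xf9 r1=0x00 r2=0x5b r3=0x2e r4=0xf9 r5=0x30  N=1 Z=0
after  5: r0=0xf9 r1=0x00 r2=0xf9 r3=0x2e r4=0xf9 r5=0x30  N=1 Z=0
after  6: r0=0xf2 r1=0x00 r2=0xf9 r3=0x2e r4=0xf9 r5=0x30  N=1 Z=0
after  7: r0=0xf2 r1=0x00 r2=0xf9 r3=0x22 r4=0xf9 r5=0x30  N=0 Z=0
after  8: r0=0xdb r1=0x00 r2=0xf9 r3=0x22 r4=0xf9 r5=0x30  N=1 Z=0
-- IRQ taken; context saved, return-PC = 9 --

FLAGS = (N=1, Z=0)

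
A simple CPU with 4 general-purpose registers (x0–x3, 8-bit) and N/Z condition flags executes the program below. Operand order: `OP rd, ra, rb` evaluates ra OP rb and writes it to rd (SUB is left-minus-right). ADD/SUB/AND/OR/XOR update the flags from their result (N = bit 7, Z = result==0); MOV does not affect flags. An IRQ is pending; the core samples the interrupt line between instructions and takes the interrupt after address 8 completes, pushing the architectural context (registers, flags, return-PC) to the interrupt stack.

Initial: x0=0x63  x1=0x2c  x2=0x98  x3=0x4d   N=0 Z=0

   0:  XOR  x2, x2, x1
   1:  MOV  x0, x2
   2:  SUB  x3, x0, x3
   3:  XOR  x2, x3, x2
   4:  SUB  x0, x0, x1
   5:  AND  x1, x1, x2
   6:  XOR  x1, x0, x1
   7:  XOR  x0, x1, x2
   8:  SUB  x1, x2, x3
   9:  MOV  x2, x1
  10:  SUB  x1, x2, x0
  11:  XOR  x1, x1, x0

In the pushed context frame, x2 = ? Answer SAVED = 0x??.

SAVED = 0xd3

after  0: x0=0x63 x1=0x2c x2=0xb4 x3=0x4d  N=1 Z=0
after  1: x0=0xb4 x1=0x2c x2=0xb4 x3=0x4d  N=1 Z=0
after  2: x0=0xb4 x1=0x2c x2=0xb4 x3=0x67  N=0 Z=0
after  3: x0=0xb4 x1=0x2c x2=0xd3 x3=0x67  N=1 Z=0
after  4: x0=0x88 x1=0x2c x2=0xd3 x3=0x67  N=1 Z=0
after  5: x0=0x88 x1=0x00 x2=0xd3 x3=0x67  N=0 Z=1
after  6: x0=0x88 x1=0x88 x2=0xd3 x3=0x67  N=1 Z=0
after  7: x0=0x5b x1=0x88 x2=0xd3 x3=0x67  N=0 Z=0
after  8: x0=0x5b x1=0x6c x2=0xd3 x3=0x67  N=0 Z=0
-- IRQ taken; context saved, return-PC = 9 --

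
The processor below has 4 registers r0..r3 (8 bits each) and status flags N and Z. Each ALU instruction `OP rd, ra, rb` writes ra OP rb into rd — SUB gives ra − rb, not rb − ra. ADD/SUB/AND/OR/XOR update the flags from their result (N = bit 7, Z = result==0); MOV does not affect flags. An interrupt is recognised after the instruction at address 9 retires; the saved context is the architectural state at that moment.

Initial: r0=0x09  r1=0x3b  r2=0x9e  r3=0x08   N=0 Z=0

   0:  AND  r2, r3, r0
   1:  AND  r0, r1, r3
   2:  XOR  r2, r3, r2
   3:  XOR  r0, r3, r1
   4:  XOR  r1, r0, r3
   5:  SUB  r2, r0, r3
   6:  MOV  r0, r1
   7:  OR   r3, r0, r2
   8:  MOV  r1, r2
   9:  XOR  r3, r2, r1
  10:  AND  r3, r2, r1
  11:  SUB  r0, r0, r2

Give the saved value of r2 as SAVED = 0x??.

after  0: r0=0x09 r1=0x3b r2=0x08 r3=0x08  N=0 Z=0
after  1: r0=0x08 r1=0x3b r2=0x08 r3=0x08  N=0 Z=0
after  2: r0=0x08 r1=0x3b r2=0x00 r3=0x08  N=0 Z=1
after  3: r0=0x33 r1=0x3b r2=0x00 r3=0x08  N=0 Z=0
after  4: r0=0x33 r1=0x3b r2=0x00 r3=0x08  N=0 Z=0
after  5: r0=0x33 r1=0x3b r2=0x2b r3=0x08  N=0 Z=0
after  6: r0=0x3b r1=0x3b r2=0x2b r3=0x08  N=0 Z=0
after  7: r0=0x3b r1=0x3b r2=0x2b r3=0x3b  N=0 Z=0
after  8: r0=0x3b r1=0x2b r2=0x2b r3=0x3b  N=0 Z=0
after  9: r0=0x3b r1=0x2b r2=0x2b r3=0x00  N=0 Z=1
-- IRQ taken; context saved, return-PC = 10 --

SAVED = 0x2b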